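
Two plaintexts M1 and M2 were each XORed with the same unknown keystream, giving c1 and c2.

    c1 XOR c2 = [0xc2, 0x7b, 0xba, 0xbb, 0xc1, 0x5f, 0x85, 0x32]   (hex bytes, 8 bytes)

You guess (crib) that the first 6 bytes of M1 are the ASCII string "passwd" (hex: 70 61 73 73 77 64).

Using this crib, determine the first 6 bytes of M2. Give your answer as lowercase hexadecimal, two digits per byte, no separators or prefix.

b21ac9c8b63b

Since c1 ⊕ c2 = M1 ⊕ M2, XORing with the guessed M1 bytes yields the corresponding M2 bytes: M2 = (c1 ⊕ c2) ⊕ M1.
11000010 ^ 01110000 = 10110010
01111011 ^ 01100001 = 00011010
10111010 ^ 01110011 = 11001001
10111011 ^ 01110011 = 11001000
11000001 ^ 01110111 = 10110110
01011111 ^ 01100100 = 00111011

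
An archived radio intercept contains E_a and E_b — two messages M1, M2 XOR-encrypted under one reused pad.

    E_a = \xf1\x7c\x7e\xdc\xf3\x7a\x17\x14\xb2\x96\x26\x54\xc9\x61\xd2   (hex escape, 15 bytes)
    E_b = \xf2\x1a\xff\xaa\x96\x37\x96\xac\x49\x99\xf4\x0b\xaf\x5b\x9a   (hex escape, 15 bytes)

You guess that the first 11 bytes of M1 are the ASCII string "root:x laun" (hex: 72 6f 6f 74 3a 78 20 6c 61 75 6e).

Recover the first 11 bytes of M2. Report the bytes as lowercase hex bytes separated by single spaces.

71 09 ee 02 5f 35 a1 d4 9a 7a bc

First, E_a ⊕ E_b = (M1 ⊕ K) ⊕ (M2 ⊕ K) = M1 ⊕ M2, so the key drops out. Then M2 = (M1 ⊕ M2) ⊕ M1 over the first 11 bytes.
byte 0: (f1 XOR f2) XOR 72 = 03 XOR 72 = 71
byte 1: (7c XOR 1a) XOR 6f = 66 XOR 6f = 09
byte 2: (7e XOR ff) XOR 6f = 81 XOR 6f = ee
byte 3: (dc XOR aa) XOR 74 = 76 XOR 74 = 02
byte 4: (f3 XOR 96) XOR 3a = 65 XOR 3a = 5f
byte 5: (7a XOR 37) XOR 78 = 4d XOR 78 = 35
byte 6: (17 XOR 96) XOR 20 = 81 XOR 20 = a1
byte 7: (14 XOR ac) XOR 6c = b8 XOR 6c = d4
byte 8: (b2 XOR 49) XOR 61 = fb XOR 61 = 9a
byte 9: (96 XOR 99) XOR 75 = 0f XOR 75 = 7a
byte 10: (26 XOR f4) XOR 6e = d2 XOR 6e = bc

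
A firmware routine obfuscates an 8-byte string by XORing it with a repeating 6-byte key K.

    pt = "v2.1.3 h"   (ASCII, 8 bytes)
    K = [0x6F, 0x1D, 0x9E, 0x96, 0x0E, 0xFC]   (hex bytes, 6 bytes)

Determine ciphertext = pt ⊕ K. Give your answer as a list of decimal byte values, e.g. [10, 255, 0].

[25, 47, 176, 167, 32, 207, 79, 117]

The 6-byte key repeats, so the effective keystream is 6f 1d 9e 96 0e fc 6f 1d.
byte 0: 118 xor 111 =  25
byte 1:  50 xor  29 =  47
byte 2:  46 xor 158 = 176
byte 3:  49 xor 150 = 167
byte 4:  46 xor  14 =  32
byte 5:  51 xor 252 = 207
byte 6:  32 xor 111 =  79
byte 7: 104 xor  29 = 117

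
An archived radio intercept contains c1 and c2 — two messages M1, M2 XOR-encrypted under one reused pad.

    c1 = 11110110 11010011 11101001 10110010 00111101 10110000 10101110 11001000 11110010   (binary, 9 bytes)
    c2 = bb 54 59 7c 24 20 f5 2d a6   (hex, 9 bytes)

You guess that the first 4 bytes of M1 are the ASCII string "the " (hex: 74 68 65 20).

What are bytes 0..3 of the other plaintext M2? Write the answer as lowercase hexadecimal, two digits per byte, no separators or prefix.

39efd5ee

First, c1 ⊕ c2 = (M1 ⊕ K) ⊕ (M2 ⊕ K) = M1 ⊕ M2, so the key drops out. Then M2 = (M1 ⊕ M2) ⊕ M1 over the first 4 bytes.
byte 0: (f6 ^ bb) ^ 74 = 4d ^ 74 = 39
byte 1: (d3 ^ 54) ^ 68 = 87 ^ 68 = ef
byte 2: (e9 ^ 59) ^ 65 = b0 ^ 65 = d5
byte 3: (b2 ^ 7c) ^ 20 = ce ^ 20 = ee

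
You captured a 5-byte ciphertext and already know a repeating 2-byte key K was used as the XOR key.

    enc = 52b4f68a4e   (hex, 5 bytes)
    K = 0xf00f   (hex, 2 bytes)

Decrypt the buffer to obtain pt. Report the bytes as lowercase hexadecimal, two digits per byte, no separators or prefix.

The 2-byte key repeats, so the effective keystream is f0 0f f0 0f f0.
byte 0: 01010010 ⊕ 11110000 = 10100010
byte 1: 10110100 ⊕ 00001111 = 10111011
byte 2: 11110110 ⊕ 11110000 = 00000110
byte 3: 10001010 ⊕ 00001111 = 10000101
byte 4: 01001110 ⊕ 11110000 = 10111110

a2bb0685be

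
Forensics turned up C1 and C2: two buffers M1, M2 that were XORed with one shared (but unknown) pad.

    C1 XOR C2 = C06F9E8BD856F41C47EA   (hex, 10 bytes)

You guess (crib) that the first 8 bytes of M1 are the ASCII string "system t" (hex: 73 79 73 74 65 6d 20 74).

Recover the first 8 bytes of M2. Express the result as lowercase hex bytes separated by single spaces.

b3 16 ed ff bd 3b d4 68

Since C1 ⊕ C2 = M1 ⊕ M2, XORing with the guessed M1 bytes yields the corresponding M2 bytes: M2 = (C1 ⊕ C2) ⊕ M1.
byte 0: 11000000 XOR 01110011 = 10110011
byte 1: 01101111 XOR 01111001 = 00010110
byte 2: 10011110 XOR 01110011 = 11101101
byte 3: 10001011 XOR 01110100 = 11111111
byte 4: 11011000 XOR 01100101 = 10111101
byte 5: 01010110 XOR 01101101 = 00111011
byte 6: 11110100 XOR 00100000 = 11010100
byte 7: 00011100 XOR 01110100 = 01101000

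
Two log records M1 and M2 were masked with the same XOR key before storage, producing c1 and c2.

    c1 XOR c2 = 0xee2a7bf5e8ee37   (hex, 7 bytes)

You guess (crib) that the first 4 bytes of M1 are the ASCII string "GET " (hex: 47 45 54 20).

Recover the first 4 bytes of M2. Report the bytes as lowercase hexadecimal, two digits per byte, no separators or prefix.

a96f2fd5

Since c1 ⊕ c2 = M1 ⊕ M2, XORing with the guessed M1 bytes yields the corresponding M2 bytes: M2 = (c1 ⊕ c2) ⊕ M1.
byte 0: 11101110 xor 01000111 = 10101001
byte 1: 00101010 xor 01000101 = 01101111
byte 2: 01111011 xor 01010100 = 00101111
byte 3: 11110101 xor 00100000 = 11010101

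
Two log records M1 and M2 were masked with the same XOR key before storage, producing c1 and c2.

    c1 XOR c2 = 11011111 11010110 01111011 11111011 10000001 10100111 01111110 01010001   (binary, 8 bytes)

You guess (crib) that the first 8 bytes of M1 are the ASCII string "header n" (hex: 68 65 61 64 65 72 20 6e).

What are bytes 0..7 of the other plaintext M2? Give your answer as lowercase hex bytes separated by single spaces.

b7 b3 1a 9f e4 d5 5e 3f

Since c1 ⊕ c2 = M1 ⊕ M2, XORing with the guessed M1 bytes yields the corresponding M2 bytes: M2 = (c1 ⊕ c2) ⊕ M1.
df ^ 68 = b7
d6 ^ 65 = b3
7b ^ 61 = 1a
fb ^ 64 = 9f
81 ^ 65 = e4
a7 ^ 72 = d5
7e ^ 20 = 5e
51 ^ 6e = 3f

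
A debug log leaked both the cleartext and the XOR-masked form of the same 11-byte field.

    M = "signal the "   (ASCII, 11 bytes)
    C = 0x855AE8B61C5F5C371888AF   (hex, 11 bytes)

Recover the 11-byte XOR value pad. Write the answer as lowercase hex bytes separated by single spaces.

f6 33 8f d8 7d 33 7c 43 70 ed 8f

Since C = M ⊕ pad, XORing both sides with M gives pad = M ⊕ C.
115 xor 133 = 246
105 xor  90 =  51
103 xor 232 = 143
110 xor 182 = 216
 97 xor  28 = 125
108 xor  95 =  51
 32 xor  92 = 124
116 xor  55 =  67
104 xor  24 = 112
101 xor 136 = 237
 32 xor 175 = 143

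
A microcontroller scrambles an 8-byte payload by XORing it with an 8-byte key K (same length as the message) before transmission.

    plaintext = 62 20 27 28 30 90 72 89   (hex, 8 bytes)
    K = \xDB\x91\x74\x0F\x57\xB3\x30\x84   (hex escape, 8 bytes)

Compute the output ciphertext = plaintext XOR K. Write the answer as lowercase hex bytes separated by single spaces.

XOR is its own inverse, so applying the key byte-wise gives the result directly.
byte 0: 62 ^ db = b9
byte 1: 20 ^ 91 = b1
byte 2: 27 ^ 74 = 53
byte 3: 28 ^ 0f = 27
byte 4: 30 ^ 57 = 67
byte 5: 90 ^ b3 = 23
byte 6: 72 ^ 30 = 42
byte 7: 89 ^ 84 = 0d

b9 b1 53 27 67 23 42 0d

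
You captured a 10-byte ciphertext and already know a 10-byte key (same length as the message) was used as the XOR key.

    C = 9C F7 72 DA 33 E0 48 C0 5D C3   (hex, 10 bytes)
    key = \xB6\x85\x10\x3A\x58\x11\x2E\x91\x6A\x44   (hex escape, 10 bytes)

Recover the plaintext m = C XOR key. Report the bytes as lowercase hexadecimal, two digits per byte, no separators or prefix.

XOR is its own inverse, so applying the key byte-wise gives the result directly.
byte 0: 9c ⊕ b6 = 2a
byte 1: f7 ⊕ 85 = 72
byte 2: 72 ⊕ 10 = 62
byte 3: da ⊕ 3a = e0
byte 4: 33 ⊕ 58 = 6b
byte 5: e0 ⊕ 11 = f1
byte 6: 48 ⊕ 2e = 66
byte 7: c0 ⊕ 91 = 51
byte 8: 5d ⊕ 6a = 37
byte 9: c3 ⊕ 44 = 87

2a7262e06bf166513787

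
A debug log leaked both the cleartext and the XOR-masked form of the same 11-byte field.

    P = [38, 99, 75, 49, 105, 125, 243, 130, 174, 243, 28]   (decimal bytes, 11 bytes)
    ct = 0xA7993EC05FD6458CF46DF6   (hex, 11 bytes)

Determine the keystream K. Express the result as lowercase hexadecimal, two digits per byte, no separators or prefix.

Since ct = P ⊕ K, XORing both sides with P gives K = P ⊕ ct.
00100110 ⊕ 10100111 = 10000001
01100011 ⊕ 10011001 = 11111010
01001011 ⊕ 00111110 = 01110101
00110001 ⊕ 11000000 = 11110001
01101001 ⊕ 01011111 = 00110110
01111101 ⊕ 11010110 = 10101011
11110011 ⊕ 01000101 = 10110110
10000010 ⊕ 10001100 = 00001110
10101110 ⊕ 11110100 = 01011010
11110011 ⊕ 01101101 = 10011110
00011100 ⊕ 11110110 = 11101010

81fa75f136abb60e5a9eea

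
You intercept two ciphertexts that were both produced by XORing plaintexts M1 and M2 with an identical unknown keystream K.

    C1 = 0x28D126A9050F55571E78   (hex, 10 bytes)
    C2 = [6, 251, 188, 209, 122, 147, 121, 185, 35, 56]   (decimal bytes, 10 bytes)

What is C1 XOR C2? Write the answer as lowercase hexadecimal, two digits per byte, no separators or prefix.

2e2a9a787f9c2cee3d40

C1 ⊕ C2 = (M1 ⊕ K) ⊕ (M2 ⊕ K) = M1 ⊕ M2 — the shared key cancels under XOR.
byte 0: 28 ^ 06 = 2e
byte 1: d1 ^ fb = 2a
byte 2: 26 ^ bc = 9a
byte 3: a9 ^ d1 = 78
byte 4: 05 ^ 7a = 7f
byte 5: 0f ^ 93 = 9c
byte 6: 55 ^ 79 = 2c
byte 7: 57 ^ b9 = ee
byte 8: 1e ^ 23 = 3d
byte 9: 78 ^ 38 = 40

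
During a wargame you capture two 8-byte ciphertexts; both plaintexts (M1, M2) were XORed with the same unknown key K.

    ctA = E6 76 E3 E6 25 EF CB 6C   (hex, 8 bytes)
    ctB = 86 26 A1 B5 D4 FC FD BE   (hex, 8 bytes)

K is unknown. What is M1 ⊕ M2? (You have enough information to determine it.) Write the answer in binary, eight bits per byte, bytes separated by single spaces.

ctA ⊕ ctB = (M1 ⊕ K) ⊕ (M2 ⊕ K) = M1 ⊕ M2 — the shared key cancels under XOR.
e6 xor 86 = 60
76 xor 26 = 50
e3 xor a1 = 42
e6 xor b5 = 53
25 xor d4 = f1
ef xor fc = 13
cb xor fd = 36
6c xor be = d2

01100000 01010000 01000010 01010011 11110001 00010011 00110110 11010010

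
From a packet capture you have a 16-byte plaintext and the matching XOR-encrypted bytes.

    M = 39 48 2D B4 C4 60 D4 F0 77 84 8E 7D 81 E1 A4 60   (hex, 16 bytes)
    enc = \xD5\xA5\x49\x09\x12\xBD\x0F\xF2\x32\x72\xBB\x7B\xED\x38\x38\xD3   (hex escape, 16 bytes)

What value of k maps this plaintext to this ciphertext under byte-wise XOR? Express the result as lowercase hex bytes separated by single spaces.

ec ed 64 bd d6 dd db 02 45 f6 35 06 6c d9 9c b3

Since enc = M ⊕ k, XORing both sides with M gives k = M ⊕ enc.
39 ⊕ d5 = ec
48 ⊕ a5 = ed
2d ⊕ 49 = 64
b4 ⊕ 09 = bd
c4 ⊕ 12 = d6
60 ⊕ bd = dd
d4 ⊕ 0f = db
f0 ⊕ f2 = 02
77 ⊕ 32 = 45
84 ⊕ 72 = f6
8e ⊕ bb = 35
7d ⊕ 7b = 06
81 ⊕ ed = 6c
e1 ⊕ 38 = d9
a4 ⊕ 38 = 9c
60 ⊕ d3 = b3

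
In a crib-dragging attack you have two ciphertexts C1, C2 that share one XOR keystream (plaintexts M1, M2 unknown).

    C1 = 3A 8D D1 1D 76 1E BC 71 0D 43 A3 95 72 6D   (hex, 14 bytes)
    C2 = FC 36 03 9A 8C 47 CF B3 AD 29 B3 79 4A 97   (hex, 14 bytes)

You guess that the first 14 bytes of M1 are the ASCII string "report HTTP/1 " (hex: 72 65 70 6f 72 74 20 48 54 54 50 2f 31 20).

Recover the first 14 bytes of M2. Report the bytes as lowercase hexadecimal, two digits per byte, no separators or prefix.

b4dea2e8882d538af43e40c309da

First, C1 ⊕ C2 = (M1 ⊕ K) ⊕ (M2 ⊕ K) = M1 ⊕ M2, so the key drops out. Then M2 = (M1 ⊕ M2) ⊕ M1 over the first 14 bytes.
byte 0: (3a ^ fc) ^ 72 = c6 ^ 72 = b4
byte 1: (8d ^ 36) ^ 65 = bb ^ 65 = de
byte 2: (d1 ^ 03) ^ 70 = d2 ^ 70 = a2
byte 3: (1d ^ 9a) ^ 6f = 87 ^ 6f = e8
byte 4: (76 ^ 8c) ^ 72 = fa ^ 72 = 88
byte 5: (1e ^ 47) ^ 74 = 59 ^ 74 = 2d
byte 6: (bc ^ cf) ^ 20 = 73 ^ 20 = 53
byte 7: (71 ^ b3) ^ 48 = c2 ^ 48 = 8a
byte 8: (0d ^ ad) ^ 54 = a0 ^ 54 = f4
byte 9: (43 ^ 29) ^ 54 = 6a ^ 54 = 3e
byte 10: (a3 ^ b3) ^ 50 = 10 ^ 50 = 40
byte 11: (95 ^ 79) ^ 2f = ec ^ 2f = c3
byte 12: (72 ^ 4a) ^ 31 = 38 ^ 31 = 09
byte 13: (6d ^ 97) ^ 20 = fa ^ 20 = da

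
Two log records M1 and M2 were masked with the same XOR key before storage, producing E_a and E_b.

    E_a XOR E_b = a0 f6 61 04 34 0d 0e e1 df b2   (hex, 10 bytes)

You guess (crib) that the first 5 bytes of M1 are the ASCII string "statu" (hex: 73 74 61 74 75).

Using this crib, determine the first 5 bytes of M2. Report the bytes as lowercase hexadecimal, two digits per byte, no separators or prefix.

d382007041

Since E_a ⊕ E_b = M1 ⊕ M2, XORing with the guessed M1 bytes yields the corresponding M2 bytes: M2 = (E_a ⊕ E_b) ⊕ M1.
a0 XOR 73 = d3
f6 XOR 74 = 82
61 XOR 61 = 00
04 XOR 74 = 70
34 XOR 75 = 41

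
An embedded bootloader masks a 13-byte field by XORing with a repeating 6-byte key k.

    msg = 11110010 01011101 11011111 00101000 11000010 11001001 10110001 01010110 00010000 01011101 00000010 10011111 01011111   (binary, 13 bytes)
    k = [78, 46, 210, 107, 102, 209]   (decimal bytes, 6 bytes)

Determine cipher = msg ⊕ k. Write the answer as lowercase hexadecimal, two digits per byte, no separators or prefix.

bc730d43a418ff78c236644e11

The 6-byte key repeats, so the effective keystream is 4e 2e d2 6b 66 d1 4e 2e d2 6b 66 d1 4e.
byte 0: 242 ⊕  78 = 188
byte 1:  93 ⊕  46 = 115
byte 2: 223 ⊕ 210 =  13
byte 3:  40 ⊕ 107 =  67
byte 4: 194 ⊕ 102 = 164
byte 5: 201 ⊕ 209 =  24
byte 6: 177 ⊕  78 = 255
byte 7:  86 ⊕  46 = 120
byte 8:  16 ⊕ 210 = 194
byte 9:  93 ⊕ 107 =  54
byte 10:   2 ⊕ 102 = 100
byte 11: 159 ⊕ 209 =  78
byte 12:  95 ⊕  78 =  17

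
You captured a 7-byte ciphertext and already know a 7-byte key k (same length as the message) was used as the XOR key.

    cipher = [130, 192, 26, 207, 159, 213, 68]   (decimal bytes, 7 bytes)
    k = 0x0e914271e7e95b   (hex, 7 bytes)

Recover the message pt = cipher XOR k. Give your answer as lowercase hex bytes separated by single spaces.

XOR is its own inverse, so applying the key byte-wise gives the result directly.
byte 0: 130 ⊕  14 = 140
byte 1: 192 ⊕ 145 =  81
byte 2:  26 ⊕  66 =  88
byte 3: 207 ⊕ 113 = 190
byte 4: 159 ⊕ 231 = 120
byte 5: 213 ⊕ 233 =  60
byte 6:  68 ⊕  91 =  31

8c 51 58 be 78 3c 1f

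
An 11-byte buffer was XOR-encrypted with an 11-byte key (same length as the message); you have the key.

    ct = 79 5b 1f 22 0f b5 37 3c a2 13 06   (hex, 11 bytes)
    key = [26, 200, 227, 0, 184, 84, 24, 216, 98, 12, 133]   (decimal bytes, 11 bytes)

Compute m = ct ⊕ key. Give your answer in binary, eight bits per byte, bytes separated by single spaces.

01100011 10010011 11111100 00100010 10110111 11100001 00101111 11100100 11000000 00011111 10000011

79 XOR 1a = 63
5b XOR c8 = 93
1f XOR e3 = fc
22 XOR 00 = 22
0f XOR b8 = b7
b5 XOR 54 = e1
37 XOR 18 = 2f
3c XOR d8 = e4
a2 XOR 62 = c0
13 XOR 0c = 1f
06 XOR 85 = 83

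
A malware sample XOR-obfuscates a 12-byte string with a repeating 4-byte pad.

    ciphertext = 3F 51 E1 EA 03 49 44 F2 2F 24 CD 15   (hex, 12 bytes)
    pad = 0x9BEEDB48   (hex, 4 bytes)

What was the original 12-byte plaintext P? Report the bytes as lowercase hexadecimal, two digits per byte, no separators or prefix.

The 4-byte key repeats, so the effective keystream is 9b ee db 48 9b ee db 48 9b ee db 48.
byte 0:  63 ^ 155 = 164
byte 1:  81 ^ 238 = 191
byte 2: 225 ^ 219 =  58
byte 3: 234 ^  72 = 162
byte 4:   3 ^ 155 = 152
byte 5:  73 ^ 238 = 167
byte 6:  68 ^ 219 = 159
byte 7: 242 ^  72 = 186
byte 8:  47 ^ 155 = 180
byte 9:  36 ^ 238 = 202
byte 10: 205 ^ 219 =  22
byte 11:  21 ^  72 =  93

a4bf3aa298a79fbab4ca165d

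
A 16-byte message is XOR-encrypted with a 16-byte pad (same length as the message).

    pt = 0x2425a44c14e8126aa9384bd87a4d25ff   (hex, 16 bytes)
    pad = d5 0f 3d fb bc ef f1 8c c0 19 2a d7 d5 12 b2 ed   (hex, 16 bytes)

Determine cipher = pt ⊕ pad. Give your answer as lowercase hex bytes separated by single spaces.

byte 0: 24 XOR d5 = f1
byte 1: 25 XOR 0f = 2a
byte 2: a4 XOR 3d = 99
byte 3: 4c XOR fb = b7
byte 4: 14 XOR bc = a8
byte 5: e8 XOR ef = 07
byte 6: 12 XOR f1 = e3
byte 7: 6a XOR 8c = e6
byte 8: a9 XOR c0 = 69
byte 9: 38 XOR 19 = 21
byte 10: 4b XOR 2a = 61
byte 11: d8 XOR d7 = 0f
byte 12: 7a XOR d5 = af
byte 13: 4d XOR 12 = 5f
byte 14: 25 XOR b2 = 97
byte 15: ff XOR ed = 12

f1 2a 99 b7 a8 07 e3 e6 69 21 61 0f af 5f 97 12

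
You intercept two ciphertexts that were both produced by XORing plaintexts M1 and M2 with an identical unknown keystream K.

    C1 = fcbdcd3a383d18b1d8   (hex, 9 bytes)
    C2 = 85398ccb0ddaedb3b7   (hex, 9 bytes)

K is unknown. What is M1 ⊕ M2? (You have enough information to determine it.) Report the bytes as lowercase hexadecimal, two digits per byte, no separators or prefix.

C1 ⊕ C2 = (M1 ⊕ K) ⊕ (M2 ⊕ K) = M1 ⊕ M2 — the shared key cancels under XOR.
252 ^ 133 = 121
189 ^  57 = 132
205 ^ 140 =  65
 58 ^ 203 = 241
 56 ^  13 =  53
 61 ^ 218 = 231
 24 ^ 237 = 245
177 ^ 179 =   2
216 ^ 183 = 111

798441f135e7f5026f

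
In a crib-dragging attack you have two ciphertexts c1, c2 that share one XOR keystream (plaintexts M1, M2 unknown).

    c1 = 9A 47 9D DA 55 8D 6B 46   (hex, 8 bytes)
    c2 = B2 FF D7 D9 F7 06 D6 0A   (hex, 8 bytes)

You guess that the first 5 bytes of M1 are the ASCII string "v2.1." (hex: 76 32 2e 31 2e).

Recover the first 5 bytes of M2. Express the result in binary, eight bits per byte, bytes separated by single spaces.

First, c1 ⊕ c2 = (M1 ⊕ K) ⊕ (M2 ⊕ K) = M1 ⊕ M2, so the key drops out. Then M2 = (M1 ⊕ M2) ⊕ M1 over the first 5 bytes.
byte 0: (9a XOR b2) XOR 76 = 28 XOR 76 = 5e
byte 1: (47 XOR ff) XOR 32 = b8 XOR 32 = 8a
byte 2: (9d XOR d7) XOR 2e = 4a XOR 2e = 64
byte 3: (da XOR d9) XOR 31 = 03 XOR 31 = 32
byte 4: (55 XOR f7) XOR 2e = a2 XOR 2e = 8c

01011110 10001010 01100100 00110010 10001100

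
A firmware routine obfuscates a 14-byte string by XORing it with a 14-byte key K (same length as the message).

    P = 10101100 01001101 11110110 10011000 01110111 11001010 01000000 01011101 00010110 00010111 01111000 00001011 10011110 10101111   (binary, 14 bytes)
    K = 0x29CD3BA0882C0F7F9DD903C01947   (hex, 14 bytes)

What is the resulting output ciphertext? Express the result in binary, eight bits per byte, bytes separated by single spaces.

byte 0: 10101100 XOR 00101001 = 10000101
byte 1: 01001101 XOR 11001101 = 10000000
byte 2: 11110110 XOR 00111011 = 11001101
byte 3: 10011000 XOR 10100000 = 00111000
byte 4: 01110111 XOR 10001000 = 11111111
byte 5: 11001010 XOR 00101100 = 11100110
byte 6: 01000000 XOR 00001111 = 01001111
byte 7: 01011101 XOR 01111111 = 00100010
byte 8: 00010110 XOR 10011101 = 10001011
byte 9: 00010111 XOR 11011001 = 11001110
byte 10: 01111000 XOR 00000011 = 01111011
byte 11: 00001011 XOR 11000000 = 11001011
byte 12: 10011110 XOR 00011001 = 10000111
byte 13: 10101111 XOR 01000111 = 11101000

10000101 10000000 11001101 00111000 11111111 11100110 01001111 00100010 10001011 11001110 01111011 11001011 10000111 11101000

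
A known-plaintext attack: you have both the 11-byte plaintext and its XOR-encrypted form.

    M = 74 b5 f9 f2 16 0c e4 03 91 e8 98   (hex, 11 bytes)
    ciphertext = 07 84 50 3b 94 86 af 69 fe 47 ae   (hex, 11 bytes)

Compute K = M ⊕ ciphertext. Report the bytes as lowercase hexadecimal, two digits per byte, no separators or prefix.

7331a9c9828a4b6a6faf36

Since ciphertext = M ⊕ K, XORing both sides with M gives K = M ⊕ ciphertext.
byte 0: 74 ^ 07 = 73
byte 1: b5 ^ 84 = 31
byte 2: f9 ^ 50 = a9
byte 3: f2 ^ 3b = c9
byte 4: 16 ^ 94 = 82
byte 5: 0c ^ 86 = 8a
byte 6: e4 ^ af = 4b
byte 7: 03 ^ 69 = 6a
byte 8: 91 ^ fe = 6f
byte 9: e8 ^ 47 = af
byte 10: 98 ^ ae = 36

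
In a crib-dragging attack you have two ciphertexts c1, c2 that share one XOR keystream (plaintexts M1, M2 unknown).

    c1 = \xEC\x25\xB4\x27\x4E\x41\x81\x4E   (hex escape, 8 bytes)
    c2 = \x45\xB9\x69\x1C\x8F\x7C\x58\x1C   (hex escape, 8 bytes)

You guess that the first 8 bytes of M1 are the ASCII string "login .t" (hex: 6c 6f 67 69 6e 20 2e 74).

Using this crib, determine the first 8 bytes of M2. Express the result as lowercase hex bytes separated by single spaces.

First, c1 ⊕ c2 = (M1 ⊕ K) ⊕ (M2 ⊕ K) = M1 ⊕ M2, so the key drops out. Then M2 = (M1 ⊕ M2) ⊕ M1 over the first 8 bytes.
byte 0: (ec ⊕ 45) ⊕ 6c = a9 ⊕ 6c = c5
byte 1: (25 ⊕ b9) ⊕ 6f = 9c ⊕ 6f = f3
byte 2: (b4 ⊕ 69) ⊕ 67 = dd ⊕ 67 = ba
byte 3: (27 ⊕ 1c) ⊕ 69 = 3b ⊕ 69 = 52
byte 4: (4e ⊕ 8f) ⊕ 6e = c1 ⊕ 6e = af
byte 5: (41 ⊕ 7c) ⊕ 20 = 3d ⊕ 20 = 1d
byte 6: (81 ⊕ 58) ⊕ 2e = d9 ⊕ 2e = f7
byte 7: (4e ⊕ 1c) ⊕ 74 = 52 ⊕ 74 = 26

c5 f3 ba 52 af 1d f7 26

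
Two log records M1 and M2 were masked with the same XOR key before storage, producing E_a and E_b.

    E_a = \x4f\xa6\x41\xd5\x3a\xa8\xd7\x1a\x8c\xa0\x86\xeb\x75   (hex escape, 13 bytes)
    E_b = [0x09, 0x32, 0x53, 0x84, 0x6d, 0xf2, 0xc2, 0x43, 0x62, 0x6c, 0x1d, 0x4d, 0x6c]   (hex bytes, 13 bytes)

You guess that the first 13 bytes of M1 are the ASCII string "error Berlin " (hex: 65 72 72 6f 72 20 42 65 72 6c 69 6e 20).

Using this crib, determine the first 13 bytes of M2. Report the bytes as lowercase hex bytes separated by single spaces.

23 e6 60 3e 25 7a 57 3c 9c a0 f2 c8 39

First, E_a ⊕ E_b = (M1 ⊕ K) ⊕ (M2 ⊕ K) = M1 ⊕ M2, so the key drops out. Then M2 = (M1 ⊕ M2) ⊕ M1 over the first 13 bytes.
byte 0: (4f XOR 09) XOR 65 = 46 XOR 65 = 23
byte 1: (a6 XOR 32) XOR 72 = 94 XOR 72 = e6
byte 2: (41 XOR 53) XOR 72 = 12 XOR 72 = 60
byte 3: (d5 XOR 84) XOR 6f = 51 XOR 6f = 3e
byte 4: (3a XOR 6d) XOR 72 = 57 XOR 72 = 25
byte 5: (a8 XOR f2) XOR 20 = 5a XOR 20 = 7a
byte 6: (d7 XOR c2) XOR 42 = 15 XOR 42 = 57
byte 7: (1a XOR 43) XOR 65 = 59 XOR 65 = 3c
byte 8: (8c XOR 62) XOR 72 = ee XOR 72 = 9c
byte 9: (a0 XOR 6c) XOR 6c = cc XOR 6c = a0
byte 10: (86 XOR 1d) XOR 69 = 9b XOR 69 = f2
byte 11: (eb XOR 4d) XOR 6e = a6 XOR 6e = c8
byte 12: (75 XOR 6c) XOR 20 = 19 XOR 20 = 39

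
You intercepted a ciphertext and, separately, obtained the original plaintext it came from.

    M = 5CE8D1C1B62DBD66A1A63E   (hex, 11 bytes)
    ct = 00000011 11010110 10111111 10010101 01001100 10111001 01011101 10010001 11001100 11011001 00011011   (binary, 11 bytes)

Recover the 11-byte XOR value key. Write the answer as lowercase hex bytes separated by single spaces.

5f 3e 6e 54 fa 94 e0 f7 6d 7f 25

Since ct = M ⊕ key, XORing both sides with M gives key = M ⊕ ct.
 92 xor   3 =  95
232 xor 214 =  62
209 xor 191 = 110
193 xor 149 =  84
182 xor  76 = 250
 45 xor 185 = 148
189 xor  93 = 224
102 xor 145 = 247
161 xor 204 = 109
166 xor 217 = 127
 62 xor  27 =  37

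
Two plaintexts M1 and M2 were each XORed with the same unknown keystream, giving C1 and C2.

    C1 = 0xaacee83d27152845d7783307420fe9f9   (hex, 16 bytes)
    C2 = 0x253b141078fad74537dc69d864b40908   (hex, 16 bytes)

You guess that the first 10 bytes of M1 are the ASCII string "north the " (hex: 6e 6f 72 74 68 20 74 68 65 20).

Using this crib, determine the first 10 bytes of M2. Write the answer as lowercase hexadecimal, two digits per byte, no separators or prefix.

First, C1 ⊕ C2 = (M1 ⊕ K) ⊕ (M2 ⊕ K) = M1 ⊕ M2, so the key drops out. Then M2 = (M1 ⊕ M2) ⊕ M1 over the first 10 bytes.
byte 0: (aa xor 25) xor 6e = 8f xor 6e = e1
byte 1: (ce xor 3b) xor 6f = f5 xor 6f = 9a
byte 2: (e8 xor 14) xor 72 = fc xor 72 = 8e
byte 3: (3d xor 10) xor 74 = 2d xor 74 = 59
byte 4: (27 xor 78) xor 68 = 5f xor 68 = 37
byte 5: (15 xor fa) xor 20 = ef xor 20 = cf
byte 6: (28 xor d7) xor 74 = ff xor 74 = 8b
byte 7: (45 xor 45) xor 68 = 00 xor 68 = 68
byte 8: (d7 xor 37) xor 65 = e0 xor 65 = 85
byte 9: (78 xor dc) xor 20 = a4 xor 20 = 84

e19a8e5937cf8b688584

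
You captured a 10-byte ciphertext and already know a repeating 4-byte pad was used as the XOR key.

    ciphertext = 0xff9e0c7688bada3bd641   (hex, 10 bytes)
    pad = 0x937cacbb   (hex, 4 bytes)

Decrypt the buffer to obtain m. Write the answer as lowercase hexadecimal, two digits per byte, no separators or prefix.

6ce2a0cd1bc67680453d

The 4-byte key repeats, so the effective keystream is 93 7c ac bb 93 7c ac bb 93 7c.
byte 0: ff XOR 93 = 6c
byte 1: 9e XOR 7c = e2
byte 2: 0c XOR ac = a0
byte 3: 76 XOR bb = cd
byte 4: 88 XOR 93 = 1b
byte 5: ba XOR 7c = c6
byte 6: da XOR ac = 76
byte 7: 3b XOR bb = 80
byte 8: d6 XOR 93 = 45
byte 9: 41 XOR 7c = 3d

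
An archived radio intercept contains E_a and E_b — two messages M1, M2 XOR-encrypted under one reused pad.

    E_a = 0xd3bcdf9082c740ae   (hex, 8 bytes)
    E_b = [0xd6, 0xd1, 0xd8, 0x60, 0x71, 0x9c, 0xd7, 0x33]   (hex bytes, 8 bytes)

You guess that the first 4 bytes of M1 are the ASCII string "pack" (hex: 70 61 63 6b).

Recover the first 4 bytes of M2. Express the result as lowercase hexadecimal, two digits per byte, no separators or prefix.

750c649b

First, E_a ⊕ E_b = (M1 ⊕ K) ⊕ (M2 ⊕ K) = M1 ⊕ M2, so the key drops out. Then M2 = (M1 ⊕ M2) ⊕ M1 over the first 4 bytes.
byte 0: (d3 ⊕ d6) ⊕ 70 = 05 ⊕ 70 = 75
byte 1: (bc ⊕ d1) ⊕ 61 = 6d ⊕ 61 = 0c
byte 2: (df ⊕ d8) ⊕ 63 = 07 ⊕ 63 = 64
byte 3: (90 ⊕ 60) ⊕ 6b = f0 ⊕ 6b = 9b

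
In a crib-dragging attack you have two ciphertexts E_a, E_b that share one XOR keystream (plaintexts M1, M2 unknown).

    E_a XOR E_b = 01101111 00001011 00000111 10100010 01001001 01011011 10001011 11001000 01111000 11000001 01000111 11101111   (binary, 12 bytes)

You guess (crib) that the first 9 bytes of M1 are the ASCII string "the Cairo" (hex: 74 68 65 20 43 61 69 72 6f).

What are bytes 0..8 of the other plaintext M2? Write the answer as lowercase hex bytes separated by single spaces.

1b 63 62 82 0a 3a e2 ba 17

Since E_a ⊕ E_b = M1 ⊕ M2, XORing with the guessed M1 bytes yields the corresponding M2 bytes: M2 = (E_a ⊕ E_b) ⊕ M1.
6f ⊕ 74 = 1b
0b ⊕ 68 = 63
07 ⊕ 65 = 62
a2 ⊕ 20 = 82
49 ⊕ 43 = 0a
5b ⊕ 61 = 3a
8b ⊕ 69 = e2
c8 ⊕ 72 = ba
78 ⊕ 6f = 17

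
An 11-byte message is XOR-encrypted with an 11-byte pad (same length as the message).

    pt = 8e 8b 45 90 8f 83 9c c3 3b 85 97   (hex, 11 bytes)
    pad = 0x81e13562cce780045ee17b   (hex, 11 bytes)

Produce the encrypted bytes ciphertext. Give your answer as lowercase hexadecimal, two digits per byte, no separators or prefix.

XOR is its own inverse, so applying the key byte-wise gives the result directly.
10001110 xor 10000001 = 00001111
10001011 xor 11100001 = 01101010
01000101 xor 00110101 = 01110000
10010000 xor 01100010 = 11110010
10001111 xor 11001100 = 01000011
10000011 xor 11100111 = 01100100
10011100 xor 10000000 = 00011100
11000011 xor 00000100 = 11000111
00111011 xor 01011110 = 01100101
10000101 xor 11100001 = 01100100
10010111 xor 01111011 = 11101100

0f6a70f243641cc76564ec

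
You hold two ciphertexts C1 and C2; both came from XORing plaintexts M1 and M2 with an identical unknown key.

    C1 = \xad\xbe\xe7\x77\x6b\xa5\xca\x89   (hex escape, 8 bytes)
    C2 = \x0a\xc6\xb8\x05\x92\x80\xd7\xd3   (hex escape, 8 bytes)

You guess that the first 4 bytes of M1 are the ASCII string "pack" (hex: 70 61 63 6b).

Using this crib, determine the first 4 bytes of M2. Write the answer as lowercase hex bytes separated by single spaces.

d7 19 3c 19

First, C1 ⊕ C2 = (M1 ⊕ K) ⊕ (M2 ⊕ K) = M1 ⊕ M2, so the key drops out. Then M2 = (M1 ⊕ M2) ⊕ M1 over the first 4 bytes.
byte 0: (ad ⊕ 0a) ⊕ 70 = a7 ⊕ 70 = d7
byte 1: (be ⊕ c6) ⊕ 61 = 78 ⊕ 61 = 19
byte 2: (e7 ⊕ b8) ⊕ 63 = 5f ⊕ 63 = 3c
byte 3: (77 ⊕ 05) ⊕ 6b = 72 ⊕ 6b = 19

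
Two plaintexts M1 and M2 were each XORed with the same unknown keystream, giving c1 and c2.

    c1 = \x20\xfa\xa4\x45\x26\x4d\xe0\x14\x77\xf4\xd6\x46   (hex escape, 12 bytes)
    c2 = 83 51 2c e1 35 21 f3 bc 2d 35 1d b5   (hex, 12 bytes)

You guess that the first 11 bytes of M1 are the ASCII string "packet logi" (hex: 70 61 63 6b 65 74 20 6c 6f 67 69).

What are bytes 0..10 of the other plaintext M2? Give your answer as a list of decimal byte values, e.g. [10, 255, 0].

[211, 202, 235, 207, 118, 24, 51, 196, 53, 166, 162]

First, c1 ⊕ c2 = (M1 ⊕ K) ⊕ (M2 ⊕ K) = M1 ⊕ M2, so the key drops out. Then M2 = (M1 ⊕ M2) ⊕ M1 over the first 11 bytes.
byte 0: (20 XOR 83) XOR 70 = a3 XOR 70 = d3
byte 1: (fa XOR 51) XOR 61 = ab XOR 61 = ca
byte 2: (a4 XOR 2c) XOR 63 = 88 XOR 63 = eb
byte 3: (45 XOR e1) XOR 6b = a4 XOR 6b = cf
byte 4: (26 XOR 35) XOR 65 = 13 XOR 65 = 76
byte 5: (4d XOR 21) XOR 74 = 6c XOR 74 = 18
byte 6: (e0 XOR f3) XOR 20 = 13 XOR 20 = 33
byte 7: (14 XOR bc) XOR 6c = a8 XOR 6c = c4
byte 8: (77 XOR 2d) XOR 6f = 5a XOR 6f = 35
byte 9: (f4 XOR 35) XOR 67 = c1 XOR 67 = a6
byte 10: (d6 XOR 1d) XOR 69 = cb XOR 69 = a2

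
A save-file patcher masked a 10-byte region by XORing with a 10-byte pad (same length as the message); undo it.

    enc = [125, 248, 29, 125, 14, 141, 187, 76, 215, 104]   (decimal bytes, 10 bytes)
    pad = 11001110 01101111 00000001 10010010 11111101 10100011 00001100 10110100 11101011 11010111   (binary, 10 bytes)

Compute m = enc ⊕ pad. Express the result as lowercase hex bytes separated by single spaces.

byte 0: 01111101 xor 11001110 = 10110011
byte 1: 11111000 xor 01101111 = 10010111
byte 2: 00011101 xor 00000001 = 00011100
byte 3: 01111101 xor 10010010 = 11101111
byte 4: 00001110 xor 11111101 = 11110011
byte 5: 10001101 xor 10100011 = 00101110
byte 6: 10111011 xor 00001100 = 10110111
byte 7: 01001100 xor 10110100 = 11111000
byte 8: 11010111 xor 11101011 = 00111100
byte 9: 01101000 xor 11010111 = 10111111

b3 97 1c ef f3 2e b7 f8 3c bf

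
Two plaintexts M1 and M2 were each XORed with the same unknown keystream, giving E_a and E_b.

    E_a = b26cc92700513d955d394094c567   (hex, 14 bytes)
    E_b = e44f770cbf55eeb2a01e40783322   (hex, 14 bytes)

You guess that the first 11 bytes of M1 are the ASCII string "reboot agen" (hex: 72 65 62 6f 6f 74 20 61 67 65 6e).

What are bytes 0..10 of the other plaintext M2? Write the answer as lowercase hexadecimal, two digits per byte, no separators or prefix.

First, E_a ⊕ E_b = (M1 ⊕ K) ⊕ (M2 ⊕ K) = M1 ⊕ M2, so the key drops out. Then M2 = (M1 ⊕ M2) ⊕ M1 over the first 11 bytes.
byte 0: (b2 XOR e4) XOR 72 = 56 XOR 72 = 24
byte 1: (6c XOR 4f) XOR 65 = 23 XOR 65 = 46
byte 2: (c9 XOR 77) XOR 62 = be XOR 62 = dc
byte 3: (27 XOR 0c) XOR 6f = 2b XOR 6f = 44
byte 4: (00 XOR bf) XOR 6f = bf XOR 6f = d0
byte 5: (51 XOR 55) XOR 74 = 04 XOR 74 = 70
byte 6: (3d XOR ee) XOR 20 = d3 XOR 20 = f3
byte 7: (95 XOR b2) XOR 61 = 27 XOR 61 = 46
byte 8: (5d XOR a0) XOR 67 = fd XOR 67 = 9a
byte 9: (39 XOR 1e) XOR 65 = 27 XOR 65 = 42
byte 10: (40 XOR 40) XOR 6e = 00 XOR 6e = 6e

2446dc44d070f3469a426e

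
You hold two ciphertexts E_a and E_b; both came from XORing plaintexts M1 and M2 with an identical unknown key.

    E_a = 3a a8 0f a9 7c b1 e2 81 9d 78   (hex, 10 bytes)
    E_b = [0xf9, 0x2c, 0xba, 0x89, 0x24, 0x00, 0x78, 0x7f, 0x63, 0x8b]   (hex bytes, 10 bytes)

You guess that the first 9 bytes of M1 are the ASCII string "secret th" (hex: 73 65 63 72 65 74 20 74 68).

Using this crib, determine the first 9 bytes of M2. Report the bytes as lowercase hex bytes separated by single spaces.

b0 e1 d6 52 3d c5 ba 8a 96

First, E_a ⊕ E_b = (M1 ⊕ K) ⊕ (M2 ⊕ K) = M1 ⊕ M2, so the key drops out. Then M2 = (M1 ⊕ M2) ⊕ M1 over the first 9 bytes.
byte 0: (3a XOR f9) XOR 73 = c3 XOR 73 = b0
byte 1: (a8 XOR 2c) XOR 65 = 84 XOR 65 = e1
byte 2: (0f XOR ba) XOR 63 = b5 XOR 63 = d6
byte 3: (a9 XOR 89) XOR 72 = 20 XOR 72 = 52
byte 4: (7c XOR 24) XOR 65 = 58 XOR 65 = 3d
byte 5: (b1 XOR 00) XOR 74 = b1 XOR 74 = c5
byte 6: (e2 XOR 78) XOR 20 = 9a XOR 20 = ba
byte 7: (81 XOR 7f) XOR 74 = fe XOR 74 = 8a
byte 8: (9d XOR 63) XOR 68 = fe XOR 68 = 96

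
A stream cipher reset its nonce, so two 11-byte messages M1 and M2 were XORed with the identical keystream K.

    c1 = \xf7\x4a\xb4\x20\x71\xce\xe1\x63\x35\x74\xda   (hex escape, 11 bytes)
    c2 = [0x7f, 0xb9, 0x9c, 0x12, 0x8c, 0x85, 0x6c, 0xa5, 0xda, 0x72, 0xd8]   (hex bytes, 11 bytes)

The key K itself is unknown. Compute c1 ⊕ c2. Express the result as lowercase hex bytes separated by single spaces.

88 f3 28 32 fd 4b 8d c6 ef 06 02

c1 ⊕ c2 = (M1 ⊕ K) ⊕ (M2 ⊕ K) = M1 ⊕ M2 — the shared key cancels under XOR.
f7 xor 7f = 88
4a xor b9 = f3
b4 xor 9c = 28
20 xor 12 = 32
71 xor 8c = fd
ce xor 85 = 4b
e1 xor 6c = 8d
63 xor a5 = c6
35 xor da = ef
74 xor 72 = 06
da xor d8 = 02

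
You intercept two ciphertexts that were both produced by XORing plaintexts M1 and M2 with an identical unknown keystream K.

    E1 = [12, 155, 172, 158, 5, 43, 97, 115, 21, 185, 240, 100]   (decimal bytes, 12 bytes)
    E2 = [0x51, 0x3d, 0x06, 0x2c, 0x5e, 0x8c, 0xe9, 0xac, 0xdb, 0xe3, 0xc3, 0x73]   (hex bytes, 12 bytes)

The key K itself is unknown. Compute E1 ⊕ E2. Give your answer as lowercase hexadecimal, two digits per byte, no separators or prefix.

E1 ⊕ E2 = (M1 ⊕ K) ⊕ (M2 ⊕ K) = M1 ⊕ M2 — the shared key cancels under XOR.
0c ⊕ 51 = 5d
9b ⊕ 3d = a6
ac ⊕ 06 = aa
9e ⊕ 2c = b2
05 ⊕ 5e = 5b
2b ⊕ 8c = a7
61 ⊕ e9 = 88
73 ⊕ ac = df
15 ⊕ db = ce
b9 ⊕ e3 = 5a
f0 ⊕ c3 = 33
64 ⊕ 73 = 17

5da6aab25ba788dfce5a3317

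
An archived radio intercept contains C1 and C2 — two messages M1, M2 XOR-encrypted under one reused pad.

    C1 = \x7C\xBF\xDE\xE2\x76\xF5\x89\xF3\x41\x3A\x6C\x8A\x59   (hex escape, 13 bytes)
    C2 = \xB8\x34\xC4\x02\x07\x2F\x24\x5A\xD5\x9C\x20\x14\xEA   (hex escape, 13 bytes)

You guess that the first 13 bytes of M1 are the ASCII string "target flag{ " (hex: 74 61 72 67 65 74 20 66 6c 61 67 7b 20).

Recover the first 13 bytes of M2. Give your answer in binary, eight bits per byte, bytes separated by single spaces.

First, C1 ⊕ C2 = (M1 ⊕ K) ⊕ (M2 ⊕ K) = M1 ⊕ M2, so the key drops out. Then M2 = (M1 ⊕ M2) ⊕ M1 over the first 13 bytes.
byte 0: (7c xor b8) xor 74 = c4 xor 74 = b0
byte 1: (bf xor 34) xor 61 = 8b xor 61 = ea
byte 2: (de xor c4) xor 72 = 1a xor 72 = 68
byte 3: (e2 xor 02) xor 67 = e0 xor 67 = 87
byte 4: (76 xor 07) xor 65 = 71 xor 65 = 14
byte 5: (f5 xor 2f) xor 74 = da xor 74 = ae
byte 6: (89 xor 24) xor 20 = ad xor 20 = 8d
byte 7: (f3 xor 5a) xor 66 = a9 xor 66 = cf
byte 8: (41 xor d5) xor 6c = 94 xor 6c = f8
byte 9: (3a xor 9c) xor 61 = a6 xor 61 = c7
byte 10: (6c xor 20) xor 67 = 4c xor 67 = 2b
byte 11: (8a xor 14) xor 7b = 9e xor 7b = e5
byte 12: (59 xor ea) xor 20 = b3 xor 20 = 93

10110000 11101010 01101000 10000111 00010100 10101110 10001101 11001111 11111000 11000111 00101011 11100101 10010011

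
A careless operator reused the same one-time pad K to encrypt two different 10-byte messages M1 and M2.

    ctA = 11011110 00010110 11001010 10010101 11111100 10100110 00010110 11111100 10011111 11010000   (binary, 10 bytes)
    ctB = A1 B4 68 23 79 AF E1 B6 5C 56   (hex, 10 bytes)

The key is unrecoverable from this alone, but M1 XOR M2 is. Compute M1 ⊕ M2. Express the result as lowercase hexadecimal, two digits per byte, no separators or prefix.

ctA ⊕ ctB = (M1 ⊕ K) ⊕ (M2 ⊕ K) = M1 ⊕ M2 — the shared key cancels under XOR.
byte 0: 222 ^ 161 = 127
byte 1:  22 ^ 180 = 162
byte 2: 202 ^ 104 = 162
byte 3: 149 ^  35 = 182
byte 4: 252 ^ 121 = 133
byte 5: 166 ^ 175 =   9
byte 6:  22 ^ 225 = 247
byte 7: 252 ^ 182 =  74
byte 8: 159 ^  92 = 195
byte 9: 208 ^  86 = 134

7fa2a2b68509f74ac386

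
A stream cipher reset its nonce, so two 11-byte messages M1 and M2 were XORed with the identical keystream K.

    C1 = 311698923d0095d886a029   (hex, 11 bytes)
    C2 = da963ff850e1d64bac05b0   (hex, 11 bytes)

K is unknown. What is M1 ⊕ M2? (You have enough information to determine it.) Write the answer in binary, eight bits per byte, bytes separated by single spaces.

C1 ⊕ C2 = (M1 ⊕ K) ⊕ (M2 ⊕ K) = M1 ⊕ M2 — the shared key cancels under XOR.
byte 0:  49 XOR 218 = 235
byte 1:  22 XOR 150 = 128
byte 2: 152 XOR  63 = 167
byte 3: 146 XOR 248 = 106
byte 4:  61 XOR  80 = 109
byte 5:   0 XOR 225 = 225
byte 6: 149 XOR 214 =  67
byte 7: 216 XOR  75 = 147
byte 8: 134 XOR 172 =  42
byte 9: 160 XOR   5 = 165
byte 10:  41 XOR 176 = 153

11101011 10000000 10100111 01101010 01101101 11100001 01000011 10010011 00101010 10100101 10011001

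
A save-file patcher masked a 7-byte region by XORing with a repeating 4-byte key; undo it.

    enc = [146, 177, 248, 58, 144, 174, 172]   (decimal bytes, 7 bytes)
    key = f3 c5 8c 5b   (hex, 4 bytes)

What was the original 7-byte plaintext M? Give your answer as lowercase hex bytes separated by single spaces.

61 74 74 61 63 6b 20

The 4-byte key repeats, so the effective keystream is f3 c5 8c 5b f3 c5 8c.
byte 0: 146 ⊕ 243 =  97
byte 1: 177 ⊕ 197 = 116
byte 2: 248 ⊕ 140 = 116
byte 3:  58 ⊕  91 =  97
byte 4: 144 ⊕ 243 =  99
byte 5: 174 ⊕ 197 = 107
byte 6: 172 ⊕ 140 =  32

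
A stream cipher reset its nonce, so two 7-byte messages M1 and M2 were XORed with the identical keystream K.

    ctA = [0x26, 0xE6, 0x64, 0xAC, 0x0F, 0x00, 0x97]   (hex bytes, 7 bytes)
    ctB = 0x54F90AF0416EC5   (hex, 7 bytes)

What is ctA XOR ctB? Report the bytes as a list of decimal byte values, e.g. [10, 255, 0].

[114, 31, 110, 92, 78, 110, 82]

ctA ⊕ ctB = (M1 ⊕ K) ⊕ (M2 ⊕ K) = M1 ⊕ M2 — the shared key cancels under XOR.
byte 0: 26 XOR 54 = 72
byte 1: e6 XOR f9 = 1f
byte 2: 64 XOR 0a = 6e
byte 3: ac XOR f0 = 5c
byte 4: 0f XOR 41 = 4e
byte 5: 00 XOR 6e = 6e
byte 6: 97 XOR c5 = 52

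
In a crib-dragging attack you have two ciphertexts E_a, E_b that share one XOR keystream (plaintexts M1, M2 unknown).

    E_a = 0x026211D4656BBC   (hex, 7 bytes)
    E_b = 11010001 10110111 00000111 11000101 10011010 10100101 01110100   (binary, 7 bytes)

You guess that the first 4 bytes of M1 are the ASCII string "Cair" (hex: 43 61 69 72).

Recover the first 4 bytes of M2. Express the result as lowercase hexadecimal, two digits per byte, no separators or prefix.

First, E_a ⊕ E_b = (M1 ⊕ K) ⊕ (M2 ⊕ K) = M1 ⊕ M2, so the key drops out. Then M2 = (M1 ⊕ M2) ⊕ M1 over the first 4 bytes.
byte 0: (02 ^ d1) ^ 43 = d3 ^ 43 = 90
byte 1: (62 ^ b7) ^ 61 = d5 ^ 61 = b4
byte 2: (11 ^ 07) ^ 69 = 16 ^ 69 = 7f
byte 3: (d4 ^ c5) ^ 72 = 11 ^ 72 = 63

90b47f63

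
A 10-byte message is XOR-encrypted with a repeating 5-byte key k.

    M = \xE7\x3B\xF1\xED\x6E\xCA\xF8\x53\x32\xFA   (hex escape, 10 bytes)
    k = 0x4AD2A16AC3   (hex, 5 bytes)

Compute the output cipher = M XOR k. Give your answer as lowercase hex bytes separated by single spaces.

The 5-byte key repeats, so the effective keystream is 4a d2 a1 6a c3 4a d2 a1 6a c3.
byte 0: 11100111 XOR 01001010 = 10101101
byte 1: 00111011 XOR 11010010 = 11101001
byte 2: 11110001 XOR 10100001 = 01010000
byte 3: 11101101 XOR 01101010 = 10000111
byte 4: 01101110 XOR 11000011 = 10101101
byte 5: 11001010 XOR 01001010 = 10000000
byte 6: 11111000 XOR 11010010 = 00101010
byte 7: 01010011 XOR 10100001 = 11110010
byte 8: 00110010 XOR 01101010 = 01011000
byte 9: 11111010 XOR 11000011 = 00111001

ad e9 50 87 ad 80 2a f2 58 39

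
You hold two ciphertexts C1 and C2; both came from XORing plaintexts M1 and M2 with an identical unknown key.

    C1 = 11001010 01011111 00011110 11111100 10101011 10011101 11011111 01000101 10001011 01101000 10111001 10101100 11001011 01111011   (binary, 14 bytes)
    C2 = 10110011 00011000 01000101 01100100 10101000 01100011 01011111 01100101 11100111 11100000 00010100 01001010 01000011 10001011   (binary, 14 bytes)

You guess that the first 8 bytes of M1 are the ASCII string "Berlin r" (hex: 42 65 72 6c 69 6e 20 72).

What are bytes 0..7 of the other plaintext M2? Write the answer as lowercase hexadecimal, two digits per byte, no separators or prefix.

First, C1 ⊕ C2 = (M1 ⊕ K) ⊕ (M2 ⊕ K) = M1 ⊕ M2, so the key drops out. Then M2 = (M1 ⊕ M2) ⊕ M1 over the first 8 bytes.
byte 0: (ca ⊕ b3) ⊕ 42 = 79 ⊕ 42 = 3b
byte 1: (5f ⊕ 18) ⊕ 65 = 47 ⊕ 65 = 22
byte 2: (1e ⊕ 45) ⊕ 72 = 5b ⊕ 72 = 29
byte 3: (fc ⊕ 64) ⊕ 6c = 98 ⊕ 6c = f4
byte 4: (ab ⊕ a8) ⊕ 69 = 03 ⊕ 69 = 6a
byte 5: (9d ⊕ 63) ⊕ 6e = fe ⊕ 6e = 90
byte 6: (df ⊕ 5f) ⊕ 20 = 80 ⊕ 20 = a0
byte 7: (45 ⊕ 65) ⊕ 72 = 20 ⊕ 72 = 52

3b2229f46a90a052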